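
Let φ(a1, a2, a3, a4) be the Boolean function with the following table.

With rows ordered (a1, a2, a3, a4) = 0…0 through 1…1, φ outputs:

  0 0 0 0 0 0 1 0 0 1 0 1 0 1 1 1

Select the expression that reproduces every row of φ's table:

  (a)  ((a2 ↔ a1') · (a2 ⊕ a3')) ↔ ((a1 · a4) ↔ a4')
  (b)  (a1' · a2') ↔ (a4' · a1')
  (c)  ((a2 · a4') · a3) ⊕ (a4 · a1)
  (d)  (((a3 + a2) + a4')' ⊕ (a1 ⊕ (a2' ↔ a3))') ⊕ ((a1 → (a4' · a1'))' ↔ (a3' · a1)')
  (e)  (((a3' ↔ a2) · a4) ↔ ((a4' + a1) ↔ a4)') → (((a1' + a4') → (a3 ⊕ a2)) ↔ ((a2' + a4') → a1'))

c

(a) fails at (0,0,0,0): the formula yields 1, φ is 0.
(b) fails at (0,0,0,0): the formula yields 1, φ is 0.
(d) fails at (0,0,0,0): the formula yields 1, φ is 0.
(e) fails at (0,0,0,0): the formula yields 1, φ is 0.
That leaves (c). Evaluating it on every row reproduces the table of φ exactly.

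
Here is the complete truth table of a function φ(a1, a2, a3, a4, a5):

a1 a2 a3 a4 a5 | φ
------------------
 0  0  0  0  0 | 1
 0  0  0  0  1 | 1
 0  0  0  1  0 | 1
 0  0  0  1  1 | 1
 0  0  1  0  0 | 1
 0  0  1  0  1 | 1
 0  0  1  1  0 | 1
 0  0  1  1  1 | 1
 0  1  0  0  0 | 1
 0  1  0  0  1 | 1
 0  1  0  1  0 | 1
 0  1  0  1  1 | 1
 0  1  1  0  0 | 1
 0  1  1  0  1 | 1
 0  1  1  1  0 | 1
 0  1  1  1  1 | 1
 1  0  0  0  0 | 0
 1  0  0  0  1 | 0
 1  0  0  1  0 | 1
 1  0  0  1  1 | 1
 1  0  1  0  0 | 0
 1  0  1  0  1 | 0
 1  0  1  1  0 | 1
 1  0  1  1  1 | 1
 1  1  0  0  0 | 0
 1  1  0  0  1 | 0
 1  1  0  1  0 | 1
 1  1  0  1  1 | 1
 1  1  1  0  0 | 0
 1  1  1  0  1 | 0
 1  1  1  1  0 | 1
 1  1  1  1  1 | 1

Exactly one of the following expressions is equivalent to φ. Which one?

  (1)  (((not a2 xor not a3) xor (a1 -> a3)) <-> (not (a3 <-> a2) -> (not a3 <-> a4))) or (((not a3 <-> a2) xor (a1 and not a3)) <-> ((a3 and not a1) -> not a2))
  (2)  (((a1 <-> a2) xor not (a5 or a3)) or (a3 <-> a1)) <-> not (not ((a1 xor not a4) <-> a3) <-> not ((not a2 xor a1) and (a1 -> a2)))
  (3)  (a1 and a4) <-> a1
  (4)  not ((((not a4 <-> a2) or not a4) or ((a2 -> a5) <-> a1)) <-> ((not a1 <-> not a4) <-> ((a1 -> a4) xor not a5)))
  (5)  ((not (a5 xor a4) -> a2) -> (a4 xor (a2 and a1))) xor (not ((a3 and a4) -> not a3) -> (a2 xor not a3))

3

(1) disagrees with φ on (1,0,0,0,0) (formula → 1, table → 0); rule it out.
(2) disagrees with φ on (0,0,0,1,0) (formula → 0, table → 1); rule it out.
(4) disagrees with φ on (0,0,0,0,1) (formula → 0, table → 1); rule it out.
(5) disagrees with φ on (0,0,0,0,0) (formula → 0, table → 1); rule it out.
(3) is the remaining candidate, and it agrees with φ on all 32 inputs.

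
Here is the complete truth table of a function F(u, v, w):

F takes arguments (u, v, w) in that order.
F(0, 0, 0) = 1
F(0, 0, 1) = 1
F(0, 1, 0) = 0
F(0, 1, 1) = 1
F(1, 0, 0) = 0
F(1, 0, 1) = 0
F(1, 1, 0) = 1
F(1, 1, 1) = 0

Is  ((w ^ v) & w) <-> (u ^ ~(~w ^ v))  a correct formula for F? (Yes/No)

Test each input against both F and the formula:
  u=0, v=0, w=0: formula gives 1, F = 1 ✓
  u=0, v=0, w=1: formula gives 1, F = 1 ✓
  u=0, v=1, w=0: formula gives 0, F = 0 ✓
  u=0, v=1, w=1: formula gives 1, F = 1 ✓
  u=1, v=0, w=0: formula gives 0, F = 0 ✓
  … (the remaining 3 rows also agree.)
No disagreement on any input; they are logically equivalent.

Yes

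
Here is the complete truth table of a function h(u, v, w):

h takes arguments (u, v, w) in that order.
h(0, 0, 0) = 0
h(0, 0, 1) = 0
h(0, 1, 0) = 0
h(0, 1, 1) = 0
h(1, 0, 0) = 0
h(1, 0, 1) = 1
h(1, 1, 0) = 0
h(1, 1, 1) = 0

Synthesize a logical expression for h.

h is 1 on exactly one input, (1,0,1), whose minterm is u·¬v·w. So h is just that conjunction.

h(u, v, w) = (u ∧ ¬v) ∧ w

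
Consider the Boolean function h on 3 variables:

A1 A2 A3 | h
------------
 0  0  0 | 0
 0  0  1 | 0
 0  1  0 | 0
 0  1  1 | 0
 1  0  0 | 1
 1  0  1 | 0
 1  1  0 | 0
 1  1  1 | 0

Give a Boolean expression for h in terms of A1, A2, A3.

Only row (1,0,0) gives 1. That row's minterm A1·¬A2·¬A3 is h directly.

h(A1, A2, A3) = (A1 AND NOT A2) AND NOT A3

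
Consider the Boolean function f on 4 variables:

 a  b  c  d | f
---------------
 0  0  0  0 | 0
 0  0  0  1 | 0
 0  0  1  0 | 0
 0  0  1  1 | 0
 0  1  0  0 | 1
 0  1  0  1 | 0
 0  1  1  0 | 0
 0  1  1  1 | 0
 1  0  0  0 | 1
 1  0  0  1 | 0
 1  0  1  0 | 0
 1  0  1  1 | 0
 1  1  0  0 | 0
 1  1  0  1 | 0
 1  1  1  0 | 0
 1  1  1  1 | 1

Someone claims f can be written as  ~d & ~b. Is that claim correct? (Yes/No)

Evaluate ~d & ~b on each row and compare to f:
  a=0, b=0, c=0, d=0: formula gives 1, but f = 0 ✗
A single disagreement suffices: at (0,0,0,0) they differ, so the formula does not compute f.

No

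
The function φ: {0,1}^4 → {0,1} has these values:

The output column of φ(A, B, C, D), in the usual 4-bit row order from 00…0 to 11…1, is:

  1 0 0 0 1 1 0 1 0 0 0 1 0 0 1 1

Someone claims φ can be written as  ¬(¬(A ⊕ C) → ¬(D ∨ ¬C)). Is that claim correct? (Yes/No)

Evaluate ¬(¬(A ⊕ C) → ¬(D ∨ ¬C)) on each row and compare to φ:
  A=0, B=0, C=0, D=0: formula gives 1, φ = 1 ✓
  A=0, B=0, C=0, D=1: formula gives 1, but φ = 0 ✗
Since they disagree at (0,0,0,1), the expression is not a correct formula for φ.

No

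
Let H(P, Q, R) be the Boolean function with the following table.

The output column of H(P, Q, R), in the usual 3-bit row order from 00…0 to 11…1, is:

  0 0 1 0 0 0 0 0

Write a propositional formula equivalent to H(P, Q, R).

H(P, Q, R) = (not P and Q) and not R

Only row (0,1,0) gives 1. That row's minterm ¬P·Q·¬R is H directly.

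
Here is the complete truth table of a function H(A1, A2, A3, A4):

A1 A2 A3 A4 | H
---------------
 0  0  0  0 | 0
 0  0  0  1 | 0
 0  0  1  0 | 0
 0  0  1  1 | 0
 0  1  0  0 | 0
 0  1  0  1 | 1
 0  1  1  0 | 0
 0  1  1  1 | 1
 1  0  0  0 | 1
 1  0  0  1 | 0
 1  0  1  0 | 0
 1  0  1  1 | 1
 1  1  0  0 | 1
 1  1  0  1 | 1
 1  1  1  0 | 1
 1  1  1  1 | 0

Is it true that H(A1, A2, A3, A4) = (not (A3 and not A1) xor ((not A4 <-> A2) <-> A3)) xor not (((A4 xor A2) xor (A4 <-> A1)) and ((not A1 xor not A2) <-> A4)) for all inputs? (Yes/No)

No

Check the formula against H row by row:
  A1=0, A2=0, A3=0, A4=0: formula gives 0, H = 0 ✓
  A1=0, A2=0, A3=0, A4=1: formula gives 0, H = 0 ✓
  A1=0, A2=0, A3=1, A4=0: formula gives 0, H = 0 ✓
  A1=0, A2=0, A3=1, A4=1: formula gives 0, H = 0 ✓
  …
  A1=1, A2=1, A3=1, A4=0: formula gives 0, but H = 1 ✗
Row (1,1,1,0) is a counterexample, so the formula is not equivalent to H.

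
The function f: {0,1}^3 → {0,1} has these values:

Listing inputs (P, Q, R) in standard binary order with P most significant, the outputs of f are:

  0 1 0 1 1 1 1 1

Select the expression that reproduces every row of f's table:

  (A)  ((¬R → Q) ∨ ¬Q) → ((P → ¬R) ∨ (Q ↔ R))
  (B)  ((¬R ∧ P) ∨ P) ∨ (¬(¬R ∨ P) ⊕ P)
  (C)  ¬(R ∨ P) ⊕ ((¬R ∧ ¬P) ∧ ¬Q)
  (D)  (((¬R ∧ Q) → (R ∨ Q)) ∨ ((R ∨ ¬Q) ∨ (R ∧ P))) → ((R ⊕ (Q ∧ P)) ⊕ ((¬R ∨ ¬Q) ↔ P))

B

(A) disagrees with f on (0,0,0) (formula → 1, table → 0); rule it out.
(C) disagrees with f on (0,0,1) (formula → 0, table → 1); rule it out.
(D) disagrees with f on (0,1,1) (formula → 0, table → 1); rule it out.
Only (B) survives; checking it on all 8 rows confirms it matches f.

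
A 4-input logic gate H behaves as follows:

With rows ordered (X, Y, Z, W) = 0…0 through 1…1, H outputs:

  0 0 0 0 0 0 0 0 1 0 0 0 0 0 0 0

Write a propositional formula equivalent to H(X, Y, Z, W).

Only row (1,0,0,0) gives 1. That row's minterm X·¬Y·¬Z·¬W is H directly.

H(X, Y, Z, W) = ((X · Y') · Z') · W'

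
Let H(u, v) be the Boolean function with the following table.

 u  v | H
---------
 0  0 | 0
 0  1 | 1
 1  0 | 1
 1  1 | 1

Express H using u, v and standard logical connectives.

The output is 1 whenever at least one input is 1 — the OR of all inputs.

H(u, v) = u OR v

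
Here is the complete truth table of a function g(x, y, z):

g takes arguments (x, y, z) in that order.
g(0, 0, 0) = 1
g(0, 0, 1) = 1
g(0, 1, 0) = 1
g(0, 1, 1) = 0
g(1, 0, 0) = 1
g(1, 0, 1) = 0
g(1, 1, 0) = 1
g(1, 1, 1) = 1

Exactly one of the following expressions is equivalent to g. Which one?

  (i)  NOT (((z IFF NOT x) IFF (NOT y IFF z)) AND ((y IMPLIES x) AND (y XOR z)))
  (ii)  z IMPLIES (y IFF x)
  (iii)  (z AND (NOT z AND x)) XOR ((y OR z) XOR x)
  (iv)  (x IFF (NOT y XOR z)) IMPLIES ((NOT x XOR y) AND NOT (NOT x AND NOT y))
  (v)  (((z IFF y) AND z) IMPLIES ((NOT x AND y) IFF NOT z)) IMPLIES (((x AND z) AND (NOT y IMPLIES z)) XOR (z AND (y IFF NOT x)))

ii

(i) disagrees with g on (0,0,1) (formula → 0, table → 1); rule it out.
(iii) disagrees with g on (0,0,0) (formula → 0, table → 1); rule it out.
(iv) disagrees with g on (0,0,1) (formula → 0, table → 1); rule it out.
(v) disagrees with g on (0,0,0) (formula → 0, table → 1); rule it out.
That leaves (ii). Evaluating it on every row reproduces the table of g exactly.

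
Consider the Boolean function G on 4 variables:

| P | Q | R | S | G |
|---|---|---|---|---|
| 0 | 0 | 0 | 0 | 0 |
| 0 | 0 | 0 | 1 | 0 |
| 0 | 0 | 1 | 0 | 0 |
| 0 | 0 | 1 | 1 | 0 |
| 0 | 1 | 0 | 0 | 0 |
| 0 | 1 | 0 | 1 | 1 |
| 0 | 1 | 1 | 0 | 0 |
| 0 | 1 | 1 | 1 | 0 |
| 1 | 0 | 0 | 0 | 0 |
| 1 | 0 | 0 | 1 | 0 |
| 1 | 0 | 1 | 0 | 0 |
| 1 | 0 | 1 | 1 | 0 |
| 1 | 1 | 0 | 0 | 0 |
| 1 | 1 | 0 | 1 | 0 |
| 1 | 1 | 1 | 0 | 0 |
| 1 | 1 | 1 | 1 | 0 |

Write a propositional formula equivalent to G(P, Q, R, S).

G(P, Q, R, S) = ((not P and Q) and not R) and S

Only row (0,1,0,1) gives 1. That row's minterm ¬P·Q·¬R·S is G directly.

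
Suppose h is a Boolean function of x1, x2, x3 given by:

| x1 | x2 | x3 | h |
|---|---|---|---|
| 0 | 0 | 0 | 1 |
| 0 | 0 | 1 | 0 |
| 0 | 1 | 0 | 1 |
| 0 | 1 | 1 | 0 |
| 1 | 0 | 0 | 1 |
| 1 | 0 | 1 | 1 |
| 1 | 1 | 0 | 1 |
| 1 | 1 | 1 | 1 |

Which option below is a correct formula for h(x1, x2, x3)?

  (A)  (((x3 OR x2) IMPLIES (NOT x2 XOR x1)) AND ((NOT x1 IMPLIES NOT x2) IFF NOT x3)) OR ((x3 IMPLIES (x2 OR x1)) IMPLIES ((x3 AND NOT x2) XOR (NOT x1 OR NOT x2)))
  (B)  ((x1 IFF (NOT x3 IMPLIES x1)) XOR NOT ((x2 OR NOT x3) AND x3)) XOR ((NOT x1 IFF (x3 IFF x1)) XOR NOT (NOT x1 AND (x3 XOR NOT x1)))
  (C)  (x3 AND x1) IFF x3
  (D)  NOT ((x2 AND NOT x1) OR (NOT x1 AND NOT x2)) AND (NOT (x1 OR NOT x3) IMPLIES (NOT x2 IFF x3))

C

(A) fails at (0,0,1): the formula yields 1, h is 0.
(B) fails at (0,1,1): the formula yields 1, h is 0.
(D) fails at (0,0,0): the formula yields 0, h is 1.
(C) is the remaining candidate, and it agrees with h on all 8 inputs.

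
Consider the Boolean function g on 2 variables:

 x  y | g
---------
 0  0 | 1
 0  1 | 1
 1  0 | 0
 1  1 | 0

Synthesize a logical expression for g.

g(x, y) = not x

The output is the negation of x.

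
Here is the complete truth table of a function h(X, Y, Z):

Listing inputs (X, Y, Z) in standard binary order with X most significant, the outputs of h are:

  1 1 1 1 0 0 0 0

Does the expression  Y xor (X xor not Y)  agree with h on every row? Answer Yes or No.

Yes

Evaluate Y xor (X xor not Y) on each row and compare to h:
  X=0, Y=0, Z=0: formula gives 1, h = 1 ✓
  X=0, Y=0, Z=1: formula gives 1, h = 1 ✓
  X=0, Y=1, Z=0: formula gives 1, h = 1 ✓
  X=0, Y=1, Z=1: formula gives 1, h = 1 ✓
  X=1, Y=0, Z=0: formula gives 0, h = 0 ✓
  … (the remaining 3 rows also agree.)
No disagreement on any input; they are logically equivalent.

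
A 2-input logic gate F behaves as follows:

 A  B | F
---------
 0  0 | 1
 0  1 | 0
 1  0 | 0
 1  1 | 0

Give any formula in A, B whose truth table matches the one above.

F(A, B) = ~(A | B)

The output is 1 only when every input is 0 — NOR of all inputs.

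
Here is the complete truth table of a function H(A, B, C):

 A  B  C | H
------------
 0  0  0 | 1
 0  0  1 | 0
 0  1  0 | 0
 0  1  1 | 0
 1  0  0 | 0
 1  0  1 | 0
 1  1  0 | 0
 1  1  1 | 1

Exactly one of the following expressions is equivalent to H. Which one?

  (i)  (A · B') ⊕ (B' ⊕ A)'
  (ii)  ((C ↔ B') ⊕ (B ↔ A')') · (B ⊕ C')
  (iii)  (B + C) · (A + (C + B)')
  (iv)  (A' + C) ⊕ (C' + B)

ii

(i): at (0,0,0) it gives 0, but H = 1 — eliminated.
(iii): at (0,0,0) it gives 0, but H = 1 — eliminated.
(iv): at (0,0,0) it gives 0, but H = 1 — eliminated.
(ii) is the remaining candidate, and it agrees with H on all 8 inputs.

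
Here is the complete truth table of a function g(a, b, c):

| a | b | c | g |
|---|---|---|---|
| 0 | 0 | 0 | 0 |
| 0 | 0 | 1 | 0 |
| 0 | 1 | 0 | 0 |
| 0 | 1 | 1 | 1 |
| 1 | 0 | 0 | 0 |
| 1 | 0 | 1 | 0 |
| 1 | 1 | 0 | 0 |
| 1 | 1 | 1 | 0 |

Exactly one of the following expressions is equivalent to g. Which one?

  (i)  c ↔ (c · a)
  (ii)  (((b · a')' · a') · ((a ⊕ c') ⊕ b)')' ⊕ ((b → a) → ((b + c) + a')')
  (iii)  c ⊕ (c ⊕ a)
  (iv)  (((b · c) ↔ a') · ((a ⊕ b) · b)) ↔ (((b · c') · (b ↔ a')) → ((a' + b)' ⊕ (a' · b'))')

iv

(i): at (0,0,0) it gives 1, but g = 0 — eliminated.
(ii): at (0,0,0) it gives 1, but g = 0 — eliminated.
(iii): at (0,1,1) it gives 0, but g = 1 — eliminated.
Only (iv) survives; checking it on all 8 rows confirms it matches g.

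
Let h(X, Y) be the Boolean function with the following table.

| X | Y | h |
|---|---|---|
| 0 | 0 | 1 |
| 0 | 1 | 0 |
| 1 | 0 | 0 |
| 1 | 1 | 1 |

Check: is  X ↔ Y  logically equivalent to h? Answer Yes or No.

Test each input against both h and the formula:
  X=0, Y=0: formula gives 1, h = 1 ✓
  X=0, Y=1: formula gives 0, h = 0 ✓
  X=1, Y=0: formula gives 0, h = 0 ✓
  X=1, Y=1: formula gives 1, h = 1 ✓
Every row agrees, so the formula is equivalent.

Yes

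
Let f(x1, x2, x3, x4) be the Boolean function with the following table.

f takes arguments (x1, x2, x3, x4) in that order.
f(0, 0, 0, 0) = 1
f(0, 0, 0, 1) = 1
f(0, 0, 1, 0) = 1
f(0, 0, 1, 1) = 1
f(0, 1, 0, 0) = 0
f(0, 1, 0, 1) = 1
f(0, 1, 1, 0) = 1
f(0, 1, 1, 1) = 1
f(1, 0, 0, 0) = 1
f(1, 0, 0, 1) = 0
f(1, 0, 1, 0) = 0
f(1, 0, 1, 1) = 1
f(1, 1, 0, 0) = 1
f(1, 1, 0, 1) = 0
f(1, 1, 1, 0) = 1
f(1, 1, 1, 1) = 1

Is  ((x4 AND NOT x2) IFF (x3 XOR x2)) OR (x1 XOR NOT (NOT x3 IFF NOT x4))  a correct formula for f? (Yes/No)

Yes

Test each input against both f and the formula:
  x1=0, x2=0, x3=0, x4=0: formula gives 1, f = 1 ✓
  x1=0, x2=0, x3=0, x4=1: formula gives 1, f = 1 ✓
  x1=0, x2=0, x3=1, x4=0: formula gives 1, f = 1 ✓
  x1=0, x2=0, x3=1, x4=1: formula gives 1, f = 1 ✓
  … (the remaining 12 rows also agree.)
All 16 rows match — the expression computes f exactly.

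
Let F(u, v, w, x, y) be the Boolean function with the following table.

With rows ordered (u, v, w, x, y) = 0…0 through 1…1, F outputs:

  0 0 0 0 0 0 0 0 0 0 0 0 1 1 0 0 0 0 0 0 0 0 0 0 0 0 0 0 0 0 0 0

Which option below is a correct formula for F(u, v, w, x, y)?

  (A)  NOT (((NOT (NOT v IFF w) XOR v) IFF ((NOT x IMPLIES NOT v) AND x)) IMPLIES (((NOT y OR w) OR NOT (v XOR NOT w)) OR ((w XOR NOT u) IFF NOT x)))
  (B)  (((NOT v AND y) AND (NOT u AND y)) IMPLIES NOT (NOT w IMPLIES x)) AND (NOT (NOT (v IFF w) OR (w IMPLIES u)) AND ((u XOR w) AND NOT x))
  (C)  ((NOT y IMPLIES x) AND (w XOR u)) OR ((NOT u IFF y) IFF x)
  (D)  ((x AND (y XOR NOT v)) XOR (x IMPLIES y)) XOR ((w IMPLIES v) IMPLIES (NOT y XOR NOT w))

B

(A): at (0,0,0,1,1) it gives 1, but F = 0 — eliminated.
(C): at (0,0,0,0,0) it gives 1, but F = 0 — eliminated.
(D): at (0,0,0,0,0) it gives 1, but F = 0 — eliminated.
Only (B) survives; checking it on all 32 rows confirms it matches F.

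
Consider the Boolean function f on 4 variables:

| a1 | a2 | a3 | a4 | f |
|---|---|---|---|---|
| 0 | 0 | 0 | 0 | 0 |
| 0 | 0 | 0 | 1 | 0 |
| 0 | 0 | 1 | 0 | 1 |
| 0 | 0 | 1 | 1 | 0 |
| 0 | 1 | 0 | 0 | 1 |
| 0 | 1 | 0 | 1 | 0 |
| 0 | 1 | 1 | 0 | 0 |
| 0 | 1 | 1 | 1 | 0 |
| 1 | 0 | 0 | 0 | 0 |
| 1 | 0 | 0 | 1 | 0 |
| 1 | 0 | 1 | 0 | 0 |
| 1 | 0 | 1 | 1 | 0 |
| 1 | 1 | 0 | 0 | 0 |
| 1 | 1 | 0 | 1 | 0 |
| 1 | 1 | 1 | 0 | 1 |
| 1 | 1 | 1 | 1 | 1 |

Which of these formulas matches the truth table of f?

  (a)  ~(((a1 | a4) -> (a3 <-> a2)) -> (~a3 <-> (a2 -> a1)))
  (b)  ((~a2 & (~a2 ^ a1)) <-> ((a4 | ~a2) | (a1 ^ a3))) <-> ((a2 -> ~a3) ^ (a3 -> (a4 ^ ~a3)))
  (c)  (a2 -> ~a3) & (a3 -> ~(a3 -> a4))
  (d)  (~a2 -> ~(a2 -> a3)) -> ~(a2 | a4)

(b) fails at (0,1,0,0): the formula yields 0, f is 1.
(c) fails at (0,0,0,0): the formula yields 1, f is 0.
(d) fails at (0,0,0,0): the formula yields 1, f is 0.
Only (a) survives; checking it on all 16 rows confirms it matches f.

a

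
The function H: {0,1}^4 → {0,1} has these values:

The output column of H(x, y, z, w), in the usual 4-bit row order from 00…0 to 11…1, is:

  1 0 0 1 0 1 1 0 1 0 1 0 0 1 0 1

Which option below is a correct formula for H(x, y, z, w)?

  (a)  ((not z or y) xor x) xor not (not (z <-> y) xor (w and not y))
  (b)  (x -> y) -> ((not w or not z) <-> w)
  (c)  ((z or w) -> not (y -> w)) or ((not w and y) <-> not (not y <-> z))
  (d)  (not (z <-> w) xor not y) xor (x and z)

d

(a) disagrees with H on (0,0,0,0) (formula → 0, table → 1); rule it out.
(b) disagrees with H on (0,0,0,0) (formula → 0, table → 1); rule it out.
(c) disagrees with H on (0,0,1,0) (formula → 1, table → 0); rule it out.
(d) is the remaining candidate, and it agrees with H on all 16 inputs.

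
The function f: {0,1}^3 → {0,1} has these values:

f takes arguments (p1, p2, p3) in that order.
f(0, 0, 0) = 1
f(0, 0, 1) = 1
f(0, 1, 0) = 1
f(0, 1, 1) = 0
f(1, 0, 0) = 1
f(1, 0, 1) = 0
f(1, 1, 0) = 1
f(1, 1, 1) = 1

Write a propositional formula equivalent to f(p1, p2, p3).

f is 0 on only 2 rows — (0,1,1), (1,0,1). Writing each as a minterm (¬p1·p2·p3, p1·¬p2·p3) and OR-ing them characterizes exactly where f=0, so f is the negation of that disjunction.

f(p1, p2, p3) = not (((not p1 and p2) and p3) or ((p1 and not p2) and p3))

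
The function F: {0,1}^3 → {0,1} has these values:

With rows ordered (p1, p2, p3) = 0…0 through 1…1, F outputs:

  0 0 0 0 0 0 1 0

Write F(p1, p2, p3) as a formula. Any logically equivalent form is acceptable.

F(p1, p2, p3) = (p1 AND p2) AND NOT p3

F is 1 on exactly one input, (1,1,0), whose minterm is p1·p2·¬p3. So F is just that conjunction.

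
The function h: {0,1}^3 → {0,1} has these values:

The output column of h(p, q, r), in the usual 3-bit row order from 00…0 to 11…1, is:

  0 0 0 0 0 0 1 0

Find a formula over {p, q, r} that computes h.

h is 1 on exactly one input, (1,1,0), whose minterm is p·q·¬r. So h is just that conjunction.

h(p, q, r) = (p · q) · r'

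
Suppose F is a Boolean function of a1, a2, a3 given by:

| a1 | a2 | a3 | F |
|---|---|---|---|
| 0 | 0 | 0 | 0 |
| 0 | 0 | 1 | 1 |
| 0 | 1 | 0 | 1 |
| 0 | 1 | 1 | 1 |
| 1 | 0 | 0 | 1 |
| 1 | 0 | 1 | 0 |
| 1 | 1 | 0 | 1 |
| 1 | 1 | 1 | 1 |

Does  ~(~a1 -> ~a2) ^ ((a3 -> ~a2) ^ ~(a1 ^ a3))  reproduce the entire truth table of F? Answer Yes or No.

Evaluate ~(~a1 -> ~a2) ^ ((a3 -> ~a2) ^ ~(a1 ^ a3)) on each row and compare to F:
  a1=0, a2=0, a3=0: formula gives 0, F = 0 ✓
  a1=0, a2=0, a3=1: formula gives 1, F = 1 ✓
  a1=0, a2=1, a3=0: formula gives 1, F = 1 ✓
  a1=0, a2=1, a3=1: formula gives 1, F = 1 ✓
  a1=1, a2=0, a3=0: formula gives 1, F = 1 ✓
  …and likewise for the remaining 3 rows.
All 8 rows match — the expression computes F exactly.

Yes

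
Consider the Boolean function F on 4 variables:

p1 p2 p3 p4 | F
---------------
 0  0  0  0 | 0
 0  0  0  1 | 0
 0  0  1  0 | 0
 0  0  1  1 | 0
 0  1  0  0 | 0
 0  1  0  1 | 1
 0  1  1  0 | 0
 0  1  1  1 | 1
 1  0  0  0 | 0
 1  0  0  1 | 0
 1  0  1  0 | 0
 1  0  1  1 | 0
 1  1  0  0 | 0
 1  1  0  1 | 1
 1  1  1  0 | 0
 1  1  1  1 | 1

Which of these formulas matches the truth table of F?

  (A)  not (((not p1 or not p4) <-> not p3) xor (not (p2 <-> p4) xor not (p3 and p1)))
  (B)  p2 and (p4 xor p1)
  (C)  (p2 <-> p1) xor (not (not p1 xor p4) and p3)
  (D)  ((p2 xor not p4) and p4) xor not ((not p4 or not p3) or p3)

(A) disagrees with F on (0,0,0,0) (formula → 1, table → 0); rule it out.
(B) disagrees with F on (1,1,0,0) (formula → 1, table → 0); rule it out.
(C) disagrees with F on (0,0,0,0) (formula → 1, table → 0); rule it out.
That leaves (D). Evaluating it on every row reproduces the table of F exactly.

D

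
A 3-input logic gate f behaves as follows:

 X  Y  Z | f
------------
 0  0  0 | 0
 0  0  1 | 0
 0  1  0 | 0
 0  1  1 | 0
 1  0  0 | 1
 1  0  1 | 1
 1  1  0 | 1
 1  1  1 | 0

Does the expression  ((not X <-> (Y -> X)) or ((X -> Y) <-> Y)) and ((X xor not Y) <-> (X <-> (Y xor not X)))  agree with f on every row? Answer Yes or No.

No

Test each input against both f and the formula:
  X=0, Y=0, Z=0: formula gives 0, f = 0 ✓
  X=0, Y=0, Z=1: formula gives 0, f = 0 ✓
  X=0, Y=1, Z=0: formula gives 0, f = 0 ✓
  X=0, Y=1, Z=1: formula gives 0, f = 0 ✓
  X=1, Y=0, Z=0: formula gives 1, f = 1 ✓
  …
  X=1, Y=1, Z=1: formula gives 1, but f = 0 ✗
Row (1,1,1) is a counterexample, so the formula is not equivalent to f.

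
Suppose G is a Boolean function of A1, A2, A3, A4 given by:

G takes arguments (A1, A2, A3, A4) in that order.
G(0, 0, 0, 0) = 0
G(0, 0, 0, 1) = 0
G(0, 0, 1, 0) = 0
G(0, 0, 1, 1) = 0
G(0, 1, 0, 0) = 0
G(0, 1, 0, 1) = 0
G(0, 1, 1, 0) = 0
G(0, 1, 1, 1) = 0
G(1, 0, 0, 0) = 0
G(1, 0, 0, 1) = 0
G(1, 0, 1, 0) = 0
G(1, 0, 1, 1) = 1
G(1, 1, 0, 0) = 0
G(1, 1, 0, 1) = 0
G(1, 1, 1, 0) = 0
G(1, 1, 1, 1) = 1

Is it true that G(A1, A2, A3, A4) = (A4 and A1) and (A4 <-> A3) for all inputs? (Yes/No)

Yes

Test each input against both G and the formula:
  A1=0, A2=0, A3=0, A4=0: formula gives 0, G = 0 ✓
  A1=0, A2=0, A3=0, A4=1: formula gives 0, G = 0 ✓
  A1=0, A2=0, A3=1, A4=0: formula gives 0, G = 0 ✓
  A1=0, A2=0, A3=1, A4=1: formula gives 0, G = 0 ✓
  … (the remaining 12 rows also agree.)
All 16 rows match — the expression computes G exactly.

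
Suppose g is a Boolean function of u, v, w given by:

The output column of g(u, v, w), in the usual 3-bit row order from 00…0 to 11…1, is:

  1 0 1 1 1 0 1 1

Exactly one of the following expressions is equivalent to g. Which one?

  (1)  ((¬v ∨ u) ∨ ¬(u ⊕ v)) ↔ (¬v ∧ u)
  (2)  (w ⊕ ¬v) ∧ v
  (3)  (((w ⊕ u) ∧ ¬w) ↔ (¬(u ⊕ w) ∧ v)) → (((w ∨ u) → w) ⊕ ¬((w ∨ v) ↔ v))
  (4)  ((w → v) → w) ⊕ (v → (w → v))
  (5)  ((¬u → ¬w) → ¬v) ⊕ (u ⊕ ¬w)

3

(1): at (0,0,0) it gives 0, but g = 1 — eliminated.
(2): at (0,0,0) it gives 0, but g = 1 — eliminated.
(4): at (0,1,1) it gives 0, but g = 1 — eliminated.
(5): at (0,0,0) it gives 0, but g = 1 — eliminated.
(3) is the remaining candidate, and it agrees with g on all 8 inputs.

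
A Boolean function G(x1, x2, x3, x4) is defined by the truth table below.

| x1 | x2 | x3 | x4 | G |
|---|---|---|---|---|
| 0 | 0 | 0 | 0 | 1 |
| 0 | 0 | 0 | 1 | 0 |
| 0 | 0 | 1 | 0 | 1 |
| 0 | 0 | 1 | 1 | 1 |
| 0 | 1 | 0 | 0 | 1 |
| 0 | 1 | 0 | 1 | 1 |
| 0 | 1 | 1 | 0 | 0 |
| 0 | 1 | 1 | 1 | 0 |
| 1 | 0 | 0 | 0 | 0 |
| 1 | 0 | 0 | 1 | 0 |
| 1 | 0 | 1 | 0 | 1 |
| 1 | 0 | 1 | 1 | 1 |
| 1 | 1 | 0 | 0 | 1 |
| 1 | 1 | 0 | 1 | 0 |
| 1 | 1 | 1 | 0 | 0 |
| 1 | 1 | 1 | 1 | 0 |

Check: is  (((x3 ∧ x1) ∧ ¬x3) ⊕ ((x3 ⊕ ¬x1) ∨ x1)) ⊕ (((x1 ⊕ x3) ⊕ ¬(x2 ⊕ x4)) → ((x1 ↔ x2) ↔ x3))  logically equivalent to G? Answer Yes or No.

No

Check the formula against G row by row:
  x1=0, x2=0, x3=0, x4=0: formula gives 1, G = 1 ✓
  x1=0, x2=0, x3=0, x4=1: formula gives 0, G = 0 ✓
  x1=0, x2=0, x3=1, x4=0: formula gives 1, G = 1 ✓
  x1=0, x2=0, x3=1, x4=1: formula gives 1, G = 1 ✓
  x1=0, x2=1, x3=0, x4=0: formula gives 0, but G = 1 ✗
Since they disagree at (0,1,0,0), the expression is not a correct formula for G.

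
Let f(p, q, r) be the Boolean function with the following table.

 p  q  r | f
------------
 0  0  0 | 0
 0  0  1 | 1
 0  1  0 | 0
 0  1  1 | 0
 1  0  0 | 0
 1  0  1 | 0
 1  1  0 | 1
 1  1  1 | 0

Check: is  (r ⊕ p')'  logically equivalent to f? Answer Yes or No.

Check the formula against f row by row:
  p=0, q=0, r=0: formula gives 0, f = 0 ✓
  p=0, q=0, r=1: formula gives 1, f = 1 ✓
  p=0, q=1, r=0: formula gives 0, f = 0 ✓
  p=0, q=1, r=1: formula gives 1, but f = 0 ✗
Row (0,1,1) is a counterexample, so the formula is not equivalent to f.

No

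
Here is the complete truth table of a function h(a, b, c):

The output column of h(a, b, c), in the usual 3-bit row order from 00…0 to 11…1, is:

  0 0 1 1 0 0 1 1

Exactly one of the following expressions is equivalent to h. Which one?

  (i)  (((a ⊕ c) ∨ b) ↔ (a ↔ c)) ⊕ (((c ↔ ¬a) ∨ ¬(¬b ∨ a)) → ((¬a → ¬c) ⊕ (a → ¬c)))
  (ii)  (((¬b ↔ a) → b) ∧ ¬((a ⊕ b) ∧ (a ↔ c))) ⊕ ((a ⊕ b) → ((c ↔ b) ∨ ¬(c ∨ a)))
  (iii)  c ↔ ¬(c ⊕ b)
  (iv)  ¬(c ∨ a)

iii

(i) disagrees with h on (0,0,0) (formula → 1, table → 0); rule it out.
(ii) disagrees with h on (0,1,1) (formula → 0, table → 1); rule it out.
(iv) disagrees with h on (0,0,0) (formula → 1, table → 0); rule it out.
(iii) is the remaining candidate, and it agrees with h on all 8 inputs.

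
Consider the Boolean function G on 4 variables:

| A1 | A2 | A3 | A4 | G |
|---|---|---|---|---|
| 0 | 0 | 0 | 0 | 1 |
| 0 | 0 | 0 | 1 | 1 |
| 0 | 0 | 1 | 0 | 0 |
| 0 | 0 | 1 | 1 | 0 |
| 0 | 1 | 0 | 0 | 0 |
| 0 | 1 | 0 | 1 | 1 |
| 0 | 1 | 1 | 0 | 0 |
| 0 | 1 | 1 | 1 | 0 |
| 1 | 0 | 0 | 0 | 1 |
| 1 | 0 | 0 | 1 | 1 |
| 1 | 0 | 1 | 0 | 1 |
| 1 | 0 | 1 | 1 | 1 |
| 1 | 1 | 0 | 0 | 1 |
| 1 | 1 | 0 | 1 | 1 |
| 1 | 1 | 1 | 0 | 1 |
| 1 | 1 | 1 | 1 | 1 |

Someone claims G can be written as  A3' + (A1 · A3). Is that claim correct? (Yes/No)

Check the formula against G row by row:
  A1=0, A2=0, A3=0, A4=0: formula gives 1, G = 1 ✓
  A1=0, A2=0, A3=0, A4=1: formula gives 1, G = 1 ✓
  A1=0, A2=0, A3=1, A4=0: formula gives 0, G = 0 ✓
  A1=0, A2=0, A3=1, A4=1: formula gives 0, G = 0 ✓
  A1=0, A2=1, A3=0, A4=0: formula gives 1, but G = 0 ✗
Row (0,1,0,0) is a counterexample, so the formula is not equivalent to G.

No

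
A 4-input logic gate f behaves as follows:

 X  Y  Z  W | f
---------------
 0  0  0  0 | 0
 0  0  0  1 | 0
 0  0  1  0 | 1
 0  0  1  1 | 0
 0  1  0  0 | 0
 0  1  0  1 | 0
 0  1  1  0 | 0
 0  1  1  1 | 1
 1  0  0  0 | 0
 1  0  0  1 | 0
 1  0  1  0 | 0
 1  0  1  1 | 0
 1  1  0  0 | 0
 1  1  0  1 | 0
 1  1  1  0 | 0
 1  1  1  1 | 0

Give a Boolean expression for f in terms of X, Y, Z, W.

f(X, Y, Z, W) = (((¬X ∧ ¬Y) ∧ Z) ∧ ¬W) ∨ (((¬X ∧ Y) ∧ Z) ∧ W)

The 1-rows are (0,0,1,0), (0,1,1,1). Each contributes one minterm — ¬X·¬Y·Z·¬W; ¬X·Y·Z·W — and their disjunction is a sum-of-products form of f.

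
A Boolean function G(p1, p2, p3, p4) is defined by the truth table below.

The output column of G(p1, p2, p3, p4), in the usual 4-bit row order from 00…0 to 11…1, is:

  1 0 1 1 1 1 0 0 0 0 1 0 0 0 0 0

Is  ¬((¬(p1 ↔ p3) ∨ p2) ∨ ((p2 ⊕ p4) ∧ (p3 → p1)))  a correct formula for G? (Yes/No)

Evaluate ¬((¬(p1 ↔ p3) ∨ p2) ∨ ((p2 ⊕ p4) ∧ (p3 → p1))) on each row and compare to G:
  p1=0, p2=0, p3=0, p4=0: formula gives 1, G = 1 ✓
  p1=0, p2=0, p3=0, p4=1: formula gives 0, G = 0 ✓
  p1=0, p2=0, p3=1, p4=0: formula gives 0, but G = 1 ✗
A single disagreement suffices: at (0,0,1,0) they differ, so the formula does not compute G.

No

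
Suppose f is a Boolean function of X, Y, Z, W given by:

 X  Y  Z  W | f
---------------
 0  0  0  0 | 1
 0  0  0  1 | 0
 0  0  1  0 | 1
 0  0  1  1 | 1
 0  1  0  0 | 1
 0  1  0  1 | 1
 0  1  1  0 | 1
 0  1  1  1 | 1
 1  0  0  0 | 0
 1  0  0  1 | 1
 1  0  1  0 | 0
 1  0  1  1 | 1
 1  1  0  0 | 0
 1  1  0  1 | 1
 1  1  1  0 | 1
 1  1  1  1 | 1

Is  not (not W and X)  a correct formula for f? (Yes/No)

Test each input against both f and the formula:
  X=0, Y=0, Z=0, W=0: formula gives 1, f = 1 ✓
  X=0, Y=0, Z=0, W=1: formula gives 1, but f = 0 ✗
Since they disagree at (0,0,0,1), the expression is not a correct formula for f.

No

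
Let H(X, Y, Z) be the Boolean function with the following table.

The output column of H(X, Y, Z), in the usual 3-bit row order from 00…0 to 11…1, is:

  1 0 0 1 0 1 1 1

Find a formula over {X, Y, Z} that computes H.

There are just 3 zero rows: (0,0,1), (0,1,0), (1,0,0). Their minterms are ¬X·¬Y·Z, ¬X·Y·¬Z, X·¬Y·¬Z; the OR of those covers precisely the 0-outputs, and negating it yields H.

H(X, Y, Z) = ((((X' · Y') · Z) + ((X' · Y) · Z')) + ((X · Y') · Z'))'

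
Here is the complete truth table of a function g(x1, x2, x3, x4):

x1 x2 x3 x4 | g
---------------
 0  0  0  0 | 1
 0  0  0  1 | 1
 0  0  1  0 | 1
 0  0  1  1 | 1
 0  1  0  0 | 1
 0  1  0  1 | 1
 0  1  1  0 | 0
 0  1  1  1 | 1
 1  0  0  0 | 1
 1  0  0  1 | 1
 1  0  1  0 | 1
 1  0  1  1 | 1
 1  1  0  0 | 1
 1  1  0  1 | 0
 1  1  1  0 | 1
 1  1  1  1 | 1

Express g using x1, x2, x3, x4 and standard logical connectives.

There are just 2 zero rows: (0,1,1,0), (1,1,0,1). Their minterms are ¬x1·x2·x3·¬x4, x1·x2·¬x3·x4; the OR of those covers precisely the 0-outputs, and negating it yields g.

g(x1, x2, x3, x4) = ~((((~x1 & x2) & x3) & ~x4) | (((x1 & x2) & ~x3) & x4))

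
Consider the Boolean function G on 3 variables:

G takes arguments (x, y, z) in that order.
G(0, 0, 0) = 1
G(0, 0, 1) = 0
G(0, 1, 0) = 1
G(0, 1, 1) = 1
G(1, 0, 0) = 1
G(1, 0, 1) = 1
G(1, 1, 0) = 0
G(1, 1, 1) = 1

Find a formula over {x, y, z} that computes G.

There are just 2 zero rows: (0,0,1), (1,1,0). Their minterms are ¬x·¬y·z, x·y·¬z; the OR of those covers precisely the 0-outputs, and negating it yields G.

G(x, y, z) = NOT (((NOT x AND NOT y) AND z) OR ((x AND y) AND NOT z))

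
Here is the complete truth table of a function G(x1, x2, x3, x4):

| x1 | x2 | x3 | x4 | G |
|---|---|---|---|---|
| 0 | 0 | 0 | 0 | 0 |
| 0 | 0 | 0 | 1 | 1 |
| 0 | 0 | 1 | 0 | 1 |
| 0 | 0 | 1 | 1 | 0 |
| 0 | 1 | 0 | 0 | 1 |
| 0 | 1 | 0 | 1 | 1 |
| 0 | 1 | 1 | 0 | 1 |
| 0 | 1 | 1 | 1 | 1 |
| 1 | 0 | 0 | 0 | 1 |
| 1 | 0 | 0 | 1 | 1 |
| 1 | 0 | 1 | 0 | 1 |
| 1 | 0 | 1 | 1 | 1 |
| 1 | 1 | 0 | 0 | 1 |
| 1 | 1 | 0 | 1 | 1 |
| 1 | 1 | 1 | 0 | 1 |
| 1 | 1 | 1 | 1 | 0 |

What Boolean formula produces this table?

G is 0 on only 3 rows — (0,0,0,0), (0,0,1,1), (1,1,1,1). Writing each as a minterm (¬x1·¬x2·¬x3·¬x4, ¬x1·¬x2·x3·x4, x1·x2·x3·x4) and OR-ing them characterizes exactly where G=0, so G is the negation of that disjunction.

G(x1, x2, x3, x4) = NOT (((((NOT x1 AND NOT x2) AND NOT x3) AND NOT x4) OR (((NOT x1 AND NOT x2) AND x3) AND x4)) OR (((x1 AND x2) AND x3) AND x4))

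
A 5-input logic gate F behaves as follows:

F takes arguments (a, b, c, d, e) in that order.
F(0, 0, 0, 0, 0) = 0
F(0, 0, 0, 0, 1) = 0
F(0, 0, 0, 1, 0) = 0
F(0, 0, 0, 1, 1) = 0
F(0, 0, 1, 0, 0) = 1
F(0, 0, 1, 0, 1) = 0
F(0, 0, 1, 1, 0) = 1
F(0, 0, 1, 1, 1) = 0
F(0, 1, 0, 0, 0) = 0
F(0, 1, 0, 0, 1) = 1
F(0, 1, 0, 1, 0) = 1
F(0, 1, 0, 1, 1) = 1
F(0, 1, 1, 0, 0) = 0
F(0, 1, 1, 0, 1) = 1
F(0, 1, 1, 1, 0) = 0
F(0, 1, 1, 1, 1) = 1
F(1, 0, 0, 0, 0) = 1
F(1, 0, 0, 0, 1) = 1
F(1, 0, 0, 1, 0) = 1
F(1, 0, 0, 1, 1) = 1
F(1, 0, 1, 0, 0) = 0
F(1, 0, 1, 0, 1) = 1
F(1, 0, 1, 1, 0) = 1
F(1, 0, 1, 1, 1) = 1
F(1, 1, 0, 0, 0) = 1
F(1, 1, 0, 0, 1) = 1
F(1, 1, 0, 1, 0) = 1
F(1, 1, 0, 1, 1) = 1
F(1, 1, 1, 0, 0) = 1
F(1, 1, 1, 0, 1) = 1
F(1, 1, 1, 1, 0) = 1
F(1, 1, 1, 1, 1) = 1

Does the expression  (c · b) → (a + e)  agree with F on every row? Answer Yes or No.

No

Test each input against both F and the formula:
  a=0, b=0, c=0, d=0, e=0: formula gives 1, but F = 0 ✗
A single disagreement suffices: at (0,0,0,0,0) they differ, so the formula does not compute F.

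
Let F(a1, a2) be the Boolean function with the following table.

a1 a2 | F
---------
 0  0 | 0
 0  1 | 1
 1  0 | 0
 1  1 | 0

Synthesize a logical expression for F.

1 only at (0,1): NOT a1 AND a2.

F(a1, a2) = ~a1 & a2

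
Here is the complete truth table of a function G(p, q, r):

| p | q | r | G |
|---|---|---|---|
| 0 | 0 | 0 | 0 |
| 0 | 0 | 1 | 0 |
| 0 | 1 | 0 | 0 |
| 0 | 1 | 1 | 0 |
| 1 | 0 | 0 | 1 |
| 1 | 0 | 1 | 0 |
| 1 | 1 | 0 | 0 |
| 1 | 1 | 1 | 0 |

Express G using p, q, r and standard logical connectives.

G is 1 on exactly one input, (1,0,0), whose minterm is p·¬q·¬r. So G is just that conjunction.

G(p, q, r) = (p & ~q) & ~r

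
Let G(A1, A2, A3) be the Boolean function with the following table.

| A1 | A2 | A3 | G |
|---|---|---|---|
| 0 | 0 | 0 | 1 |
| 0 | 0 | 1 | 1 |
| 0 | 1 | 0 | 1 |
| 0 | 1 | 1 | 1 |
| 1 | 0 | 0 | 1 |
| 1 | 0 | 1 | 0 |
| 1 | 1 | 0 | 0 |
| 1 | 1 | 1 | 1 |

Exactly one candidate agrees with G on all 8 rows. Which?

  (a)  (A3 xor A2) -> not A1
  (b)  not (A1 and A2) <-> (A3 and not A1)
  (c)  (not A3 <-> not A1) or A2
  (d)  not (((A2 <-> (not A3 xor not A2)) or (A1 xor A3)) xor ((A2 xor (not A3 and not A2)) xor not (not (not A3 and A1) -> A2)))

(b): at (0,0,0) it gives 0, but G = 1 — eliminated.
(c): at (0,0,1) it gives 0, but G = 1 — eliminated.
(d): at (0,0,0) it gives 0, but G = 1 — eliminated.
That leaves (a). Evaluating it on every row reproduces the table of G exactly.

a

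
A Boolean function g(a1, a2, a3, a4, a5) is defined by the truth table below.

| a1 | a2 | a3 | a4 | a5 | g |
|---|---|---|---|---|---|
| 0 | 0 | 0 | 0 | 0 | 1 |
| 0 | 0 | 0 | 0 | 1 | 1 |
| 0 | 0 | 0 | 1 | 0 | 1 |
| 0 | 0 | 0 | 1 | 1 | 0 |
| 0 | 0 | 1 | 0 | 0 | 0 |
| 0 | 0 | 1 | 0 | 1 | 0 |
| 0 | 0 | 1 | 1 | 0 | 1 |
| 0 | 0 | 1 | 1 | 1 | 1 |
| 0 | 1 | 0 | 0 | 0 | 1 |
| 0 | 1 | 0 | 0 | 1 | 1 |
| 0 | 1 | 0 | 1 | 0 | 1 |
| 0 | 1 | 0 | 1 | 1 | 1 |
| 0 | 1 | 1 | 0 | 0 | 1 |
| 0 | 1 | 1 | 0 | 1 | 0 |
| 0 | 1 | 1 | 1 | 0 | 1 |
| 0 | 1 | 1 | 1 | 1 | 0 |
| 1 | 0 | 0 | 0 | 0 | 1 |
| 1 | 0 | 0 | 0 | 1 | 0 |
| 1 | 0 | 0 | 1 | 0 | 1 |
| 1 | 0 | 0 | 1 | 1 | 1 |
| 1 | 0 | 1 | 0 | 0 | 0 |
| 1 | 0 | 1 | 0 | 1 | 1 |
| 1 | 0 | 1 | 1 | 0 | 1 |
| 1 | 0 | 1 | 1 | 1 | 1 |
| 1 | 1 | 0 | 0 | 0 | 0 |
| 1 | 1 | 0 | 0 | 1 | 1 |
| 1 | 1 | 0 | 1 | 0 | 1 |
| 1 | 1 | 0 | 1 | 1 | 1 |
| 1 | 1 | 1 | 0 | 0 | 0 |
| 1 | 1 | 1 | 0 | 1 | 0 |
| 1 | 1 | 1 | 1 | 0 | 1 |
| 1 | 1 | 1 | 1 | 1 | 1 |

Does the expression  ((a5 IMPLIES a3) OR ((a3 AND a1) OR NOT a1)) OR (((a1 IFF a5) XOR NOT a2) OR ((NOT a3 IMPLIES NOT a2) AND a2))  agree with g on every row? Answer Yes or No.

Test each input against both g and the formula:
  a1=0, a2=0, a3=0, a4=0, a5=0: formula gives 1, g = 1 ✓
  a1=0, a2=0, a3=0, a4=0, a5=1: formula gives 1, g = 1 ✓
  a1=0, a2=0, a3=0, a4=1, a5=0: formula gives 1, g = 1 ✓
  a1=0, a2=0, a3=0, a4=1, a5=1: formula gives 1, but g = 0 ✗
A single disagreement suffices: at (0,0,0,1,1) they differ, so the formula does not compute g.

No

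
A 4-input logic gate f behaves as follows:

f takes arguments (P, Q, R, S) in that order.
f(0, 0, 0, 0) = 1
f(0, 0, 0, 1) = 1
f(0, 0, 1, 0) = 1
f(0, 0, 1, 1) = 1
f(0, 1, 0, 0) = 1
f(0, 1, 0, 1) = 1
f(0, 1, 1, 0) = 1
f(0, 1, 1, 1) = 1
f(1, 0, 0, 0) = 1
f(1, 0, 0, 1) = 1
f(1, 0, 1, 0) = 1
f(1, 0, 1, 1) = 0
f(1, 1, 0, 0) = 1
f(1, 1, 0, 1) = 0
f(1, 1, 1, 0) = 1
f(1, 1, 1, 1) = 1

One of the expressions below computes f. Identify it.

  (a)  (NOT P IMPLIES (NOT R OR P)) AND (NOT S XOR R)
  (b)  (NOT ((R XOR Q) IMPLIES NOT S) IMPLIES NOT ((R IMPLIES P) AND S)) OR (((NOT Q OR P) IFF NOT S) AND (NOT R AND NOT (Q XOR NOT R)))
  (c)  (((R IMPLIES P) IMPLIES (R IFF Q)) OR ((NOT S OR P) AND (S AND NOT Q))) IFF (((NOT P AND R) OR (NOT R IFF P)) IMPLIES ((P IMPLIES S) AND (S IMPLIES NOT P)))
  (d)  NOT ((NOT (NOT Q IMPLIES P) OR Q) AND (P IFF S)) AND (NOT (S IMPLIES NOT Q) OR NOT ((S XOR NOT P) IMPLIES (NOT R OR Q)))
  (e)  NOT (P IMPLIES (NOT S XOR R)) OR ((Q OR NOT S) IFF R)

(a): at (0,0,0,1) it gives 0, but f = 1 — eliminated.
(c): at (0,1,0,0) it gives 0, but f = 1 — eliminated.
(d): at (0,0,0,0) it gives 0, but f = 1 — eliminated.
(e): at (0,0,0,0) it gives 0, but f = 1 — eliminated.
(b) is the remaining candidate, and it agrees with f on all 16 inputs.

b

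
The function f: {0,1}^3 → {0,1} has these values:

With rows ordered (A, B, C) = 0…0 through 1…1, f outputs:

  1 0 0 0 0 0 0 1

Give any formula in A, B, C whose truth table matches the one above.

f(A, B, C) = ((¬A ∧ ¬B) ∧ ¬C) ∨ ((A ∧ B) ∧ C)

The 1-rows are (0,0,0), (1,1,1). Each contributes one minterm — ¬A·¬B·¬C; A·B·C — and their disjunction is a sum-of-products form of f.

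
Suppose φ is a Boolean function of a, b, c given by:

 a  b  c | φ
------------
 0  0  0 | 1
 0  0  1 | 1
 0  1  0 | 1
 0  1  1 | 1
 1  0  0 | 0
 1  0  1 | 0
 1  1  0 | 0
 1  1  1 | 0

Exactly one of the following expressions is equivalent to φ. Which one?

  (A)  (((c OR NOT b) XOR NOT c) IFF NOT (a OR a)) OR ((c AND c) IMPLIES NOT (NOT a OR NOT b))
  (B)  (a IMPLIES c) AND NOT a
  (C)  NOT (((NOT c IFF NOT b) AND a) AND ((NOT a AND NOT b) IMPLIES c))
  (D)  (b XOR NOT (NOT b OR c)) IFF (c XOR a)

B

(A) fails at (1,0,0): the formula yields 1, φ is 0.
(C) fails at (1,0,1): the formula yields 1, φ is 0.
(D) fails at (0,0,1): the formula yields 0, φ is 1.
That leaves (B). Evaluating it on every row reproduces the table of φ exactly.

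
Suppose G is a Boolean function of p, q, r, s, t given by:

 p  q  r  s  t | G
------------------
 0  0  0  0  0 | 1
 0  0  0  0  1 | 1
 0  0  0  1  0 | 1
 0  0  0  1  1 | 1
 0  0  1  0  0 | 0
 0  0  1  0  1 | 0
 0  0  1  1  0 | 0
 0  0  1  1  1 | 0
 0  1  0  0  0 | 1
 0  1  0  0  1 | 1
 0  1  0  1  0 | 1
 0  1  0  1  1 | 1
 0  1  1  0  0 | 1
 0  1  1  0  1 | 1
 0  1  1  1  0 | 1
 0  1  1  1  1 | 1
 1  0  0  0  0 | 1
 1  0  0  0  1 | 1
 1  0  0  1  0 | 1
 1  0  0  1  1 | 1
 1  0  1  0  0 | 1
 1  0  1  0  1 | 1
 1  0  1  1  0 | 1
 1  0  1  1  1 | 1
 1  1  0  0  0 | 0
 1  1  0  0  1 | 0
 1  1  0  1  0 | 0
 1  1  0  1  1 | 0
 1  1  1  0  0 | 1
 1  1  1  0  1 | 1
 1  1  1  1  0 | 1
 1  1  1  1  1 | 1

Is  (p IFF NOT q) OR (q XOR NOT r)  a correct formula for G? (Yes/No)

Evaluate (p IFF NOT q) OR (q XOR NOT r) on each row and compare to G:
  p=0, q=0, r=0, s=0, t=0: formula gives 1, G = 1 ✓
  p=0, q=0, r=0, s=0, t=1: formula gives 1, G = 1 ✓
  p=0, q=0, r=0, s=1, t=0: formula gives 1, G = 1 ✓
  p=0, q=0, r=0, s=1, t=1: formula gives 1, G = 1 ✓
  … (the remaining 28 rows also agree.)
No disagreement on any input; they are logically equivalent.

Yes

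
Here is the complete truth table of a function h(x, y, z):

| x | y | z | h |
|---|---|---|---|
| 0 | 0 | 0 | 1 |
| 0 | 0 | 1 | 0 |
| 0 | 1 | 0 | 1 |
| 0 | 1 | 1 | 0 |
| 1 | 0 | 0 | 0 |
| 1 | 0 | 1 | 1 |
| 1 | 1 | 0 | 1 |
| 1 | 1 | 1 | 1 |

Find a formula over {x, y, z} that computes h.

h(x, y, z) = ((((x' · y') · z) + ((x' · y) · z)) + ((x · y') · z'))'

h is 0 on only 3 rows — (0,0,1), (0,1,1), (1,0,0). Writing each as a minterm (¬x·¬y·z, ¬x·y·z, x·¬y·¬z) and OR-ing them characterizes exactly where h=0, so h is the negation of that disjunction.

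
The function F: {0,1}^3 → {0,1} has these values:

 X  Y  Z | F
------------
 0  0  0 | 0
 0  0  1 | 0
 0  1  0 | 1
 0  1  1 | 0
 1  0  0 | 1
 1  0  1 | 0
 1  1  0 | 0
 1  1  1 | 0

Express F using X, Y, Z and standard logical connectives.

F=1 on 2 inputs: (0,1,0), (1,0,0). Reading each as a conjunction of literals (¬X·Y·¬Z, X·¬Y·¬Z) and taking the OR gives the canonical DNF.

F(X, Y, Z) = ((~X & Y) & ~Z) | ((X & ~Y) & ~Z)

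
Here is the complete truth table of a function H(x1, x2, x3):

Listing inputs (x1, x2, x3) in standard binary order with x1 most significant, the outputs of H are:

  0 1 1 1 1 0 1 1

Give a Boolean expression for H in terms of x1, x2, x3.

There are just 2 zero rows: (0,0,0), (1,0,1). Their minterms are ¬x1·¬x2·¬x3, x1·¬x2·x3; the OR of those covers precisely the 0-outputs, and negating it yields H.

H(x1, x2, x3) = NOT (((NOT x1 AND NOT x2) AND NOT x3) OR ((x1 AND NOT x2) AND x3))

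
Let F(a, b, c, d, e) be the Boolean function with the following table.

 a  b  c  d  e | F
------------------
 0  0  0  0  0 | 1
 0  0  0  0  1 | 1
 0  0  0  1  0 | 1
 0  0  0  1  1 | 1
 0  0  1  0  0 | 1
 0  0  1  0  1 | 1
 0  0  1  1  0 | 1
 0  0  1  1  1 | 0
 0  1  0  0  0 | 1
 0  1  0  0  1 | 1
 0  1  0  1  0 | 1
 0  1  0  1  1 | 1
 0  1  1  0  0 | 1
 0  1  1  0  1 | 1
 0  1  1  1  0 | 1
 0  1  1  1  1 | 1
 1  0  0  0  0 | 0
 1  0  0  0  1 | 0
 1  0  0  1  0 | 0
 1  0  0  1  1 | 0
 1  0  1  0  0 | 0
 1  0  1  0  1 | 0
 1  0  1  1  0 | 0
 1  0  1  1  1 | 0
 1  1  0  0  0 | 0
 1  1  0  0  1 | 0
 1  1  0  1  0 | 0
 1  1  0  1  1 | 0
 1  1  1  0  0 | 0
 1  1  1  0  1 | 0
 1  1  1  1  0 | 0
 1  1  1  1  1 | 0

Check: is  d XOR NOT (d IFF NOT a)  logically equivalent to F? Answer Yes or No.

Evaluate d XOR NOT (d IFF NOT a) on each row and compare to F:
  a=0, b=0, c=0, d=0, e=0: formula gives 1, F = 1 ✓
  a=0, b=0, c=0, d=0, e=1: formula gives 1, F = 1 ✓
  a=0, b=0, c=0, d=1, e=0: formula gives 1, F = 1 ✓
  a=0, b=0, c=0, d=1, e=1: formula gives 1, F = 1 ✓
  …
  a=0, b=0, c=1, d=1, e=1: formula gives 1, but F = 0 ✗
Row (0,0,1,1,1) is a counterexample, so the formula is not equivalent to F.

No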